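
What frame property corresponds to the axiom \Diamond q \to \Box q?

Suppose ◇q→□q is valid. Take Rxy, Rxz and set V(q)={y}. Then ◇q at x, so □q at x, so q at z, i.e. z=y.

partial functionality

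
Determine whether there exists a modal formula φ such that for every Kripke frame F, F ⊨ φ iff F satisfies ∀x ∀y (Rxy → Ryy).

The condition is shift-reflexivity. A defining modal formula is □(□p → p).
Suppose □(□p→p) is valid. Take Rxy and set V(p)={w : Ryw}. Then at y, □p holds; since □(□p→p) at x, □p→p at y, so p at y, i.e. Ryy.

Yes, by □(□p → p)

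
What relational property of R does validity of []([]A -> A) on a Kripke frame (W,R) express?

Suppose □(□A→A) is valid. Take Rxy and set V(A)={w : Ryw}. Then at y, □A holds; since □(□A→A) at x, □A→A at y, so A at y, i.e. Ryy.

shift-reflexivity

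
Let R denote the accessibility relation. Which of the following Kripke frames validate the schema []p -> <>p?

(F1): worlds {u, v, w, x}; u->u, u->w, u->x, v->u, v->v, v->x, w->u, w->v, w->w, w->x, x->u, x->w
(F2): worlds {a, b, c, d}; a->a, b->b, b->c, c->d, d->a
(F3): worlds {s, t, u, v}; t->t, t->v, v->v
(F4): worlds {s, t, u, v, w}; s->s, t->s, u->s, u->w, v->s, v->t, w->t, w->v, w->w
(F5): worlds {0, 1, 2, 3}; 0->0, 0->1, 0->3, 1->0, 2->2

This is the axiom for seriality; its first-order frame correspondent is forall x exists y Rxy.
(F1): holds.
(F2): holds.
(F3): fails — world s has no successor.
(F4): holds.
(F5): fails — world 3 has no successor.

(F1), (F2), (F4)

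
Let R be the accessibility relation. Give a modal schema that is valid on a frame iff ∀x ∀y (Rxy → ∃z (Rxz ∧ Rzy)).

The condition is density. The C4 schema □□p → □p defines it.

□□p → □p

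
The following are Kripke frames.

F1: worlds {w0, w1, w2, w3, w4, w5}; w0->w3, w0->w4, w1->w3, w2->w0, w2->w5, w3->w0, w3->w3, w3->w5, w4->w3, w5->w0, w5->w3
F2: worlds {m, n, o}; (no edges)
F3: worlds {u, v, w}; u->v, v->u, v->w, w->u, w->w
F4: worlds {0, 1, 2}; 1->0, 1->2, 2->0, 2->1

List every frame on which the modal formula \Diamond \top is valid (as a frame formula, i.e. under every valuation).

The schema corresponds to seriality: \forall x \exists y Rxy.
F1: ✓.
F2: fails — world m has no successor.
F3: ✓.
F4: fails — world 0 has no successor.

F1, F3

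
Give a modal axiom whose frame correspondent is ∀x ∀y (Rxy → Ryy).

□(□s → s)

A defining formula is □(□s → s) (the T□ axiom).
Suppose □(□s→s) is valid. Take Rxy and set V(s)={w : Ryw}. Then at y, □s holds; since □(□s→s) at x, □s→s at y, so s at y, i.e. Ryy.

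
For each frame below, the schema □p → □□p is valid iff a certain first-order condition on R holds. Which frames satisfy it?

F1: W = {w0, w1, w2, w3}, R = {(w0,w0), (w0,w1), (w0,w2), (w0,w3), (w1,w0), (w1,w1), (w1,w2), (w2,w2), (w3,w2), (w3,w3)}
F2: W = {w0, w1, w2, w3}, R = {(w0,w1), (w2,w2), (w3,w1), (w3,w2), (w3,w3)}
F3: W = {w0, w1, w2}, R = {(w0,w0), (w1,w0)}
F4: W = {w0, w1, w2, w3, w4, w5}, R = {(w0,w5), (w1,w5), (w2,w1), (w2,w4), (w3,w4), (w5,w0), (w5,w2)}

The schema corresponds to transitivity: ∀x ∀y ∀z (Rxy ∧ Ryz → Rxz).
F1: fails — Rw1w0 and Rw0w3 but not Rw1w3.
F2: holds.
F3: holds.
F4: fails — Rw1w5 and Rw5w2 but not Rw1w2.
Valid on: F2, F3.

F2, F3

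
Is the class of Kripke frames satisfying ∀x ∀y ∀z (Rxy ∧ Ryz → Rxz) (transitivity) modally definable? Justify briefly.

Yes, by □q → □□q

This is a Sahlqvist condition; the 4 axiom □q → □□q defines it.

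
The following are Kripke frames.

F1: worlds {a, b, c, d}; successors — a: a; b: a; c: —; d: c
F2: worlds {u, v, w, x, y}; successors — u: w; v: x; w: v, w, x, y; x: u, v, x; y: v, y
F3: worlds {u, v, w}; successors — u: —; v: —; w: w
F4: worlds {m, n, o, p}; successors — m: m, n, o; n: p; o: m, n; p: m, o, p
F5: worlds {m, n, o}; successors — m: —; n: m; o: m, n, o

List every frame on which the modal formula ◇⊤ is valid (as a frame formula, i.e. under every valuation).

F2, F4

Frame correspondent (Sahlqvist): ∀x ∃y Rxy — i.e. seriality.
F1: fails — world c has no successor.
F2: satisfies the condition.
F3: fails — world u has no successor.
F4: satisfies the condition.
F5: fails — world m has no successor.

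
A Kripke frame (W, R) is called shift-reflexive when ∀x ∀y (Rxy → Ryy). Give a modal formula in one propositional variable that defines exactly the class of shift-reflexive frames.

□(□r → r)

The condition is shift-reflexivity. The T□ schema □(□r → r) defines it.
Suppose □(□r→r) is valid. Take Rxy and set V(r)={w : Ryw}. Then at y, □r holds; since □(□r→r) at x, □r→r at y, so r at y, i.e. Ryy.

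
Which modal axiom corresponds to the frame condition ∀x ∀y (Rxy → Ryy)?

The condition is shift-reflexivity. The T□ schema □(□ψ → ψ) defines it.
Suppose □(□ψ→ψ) is valid. Take Rxy and set V(ψ)={w : Ryw}. Then at y, □ψ holds; since □(□ψ→ψ) at x, □ψ→ψ at y, so ψ at y, i.e. Ryy.

□(□ψ → ψ)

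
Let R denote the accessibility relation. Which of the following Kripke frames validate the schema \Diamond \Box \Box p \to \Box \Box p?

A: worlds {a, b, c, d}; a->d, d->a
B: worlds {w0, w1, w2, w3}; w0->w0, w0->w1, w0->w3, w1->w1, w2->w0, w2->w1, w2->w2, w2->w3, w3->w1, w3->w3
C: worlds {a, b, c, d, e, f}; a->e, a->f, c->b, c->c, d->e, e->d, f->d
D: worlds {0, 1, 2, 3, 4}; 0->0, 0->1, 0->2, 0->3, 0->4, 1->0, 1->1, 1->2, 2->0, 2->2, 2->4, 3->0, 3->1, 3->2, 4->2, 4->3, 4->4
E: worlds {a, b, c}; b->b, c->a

Frame correspondent (Sahlqvist): \forall x \forall y \forall z ((xRy \wedge x R^2 z) \to \exists w (y R^2 w \wedge z = w)) — i.e. a generalized confluence (Geach) condition.
A: fails — aRd, aR²a but no w with dR²w and a=w.
B: fails — w0Rw1, w0R²w0 but no w with w1R²w and w0=w.
C: fails — aRe, aR²d but no w with eR²w and d=w.
D: condition met.
E: condition met.
Valid on: D, E.

D, E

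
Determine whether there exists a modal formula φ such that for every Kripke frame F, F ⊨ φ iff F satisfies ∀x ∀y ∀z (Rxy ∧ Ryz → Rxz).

Yes — defined by □r → □□r

Yes: it is transitivity, defined by the 4 schema □r → □□r.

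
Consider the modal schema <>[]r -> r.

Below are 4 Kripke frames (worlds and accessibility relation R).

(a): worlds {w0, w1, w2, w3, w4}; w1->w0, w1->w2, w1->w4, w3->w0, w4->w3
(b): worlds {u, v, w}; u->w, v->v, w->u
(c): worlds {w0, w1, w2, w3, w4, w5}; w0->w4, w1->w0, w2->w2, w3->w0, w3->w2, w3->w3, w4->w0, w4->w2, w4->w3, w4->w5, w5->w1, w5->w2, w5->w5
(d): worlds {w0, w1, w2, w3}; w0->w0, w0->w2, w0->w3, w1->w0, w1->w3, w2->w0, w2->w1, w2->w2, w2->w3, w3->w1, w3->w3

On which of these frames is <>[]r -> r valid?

This is the axiom for symmetry; its first-order frame correspondent is forall x forall y (Rxy -> Ryx).
(a): fails — Rw1w2 but not Rw2w1.
(b): condition met.
(c): fails — Rw1w0 but not Rw0w1.
(d): fails — Rw1w0 but not Rw0w1.
Valid on: (b).

(b)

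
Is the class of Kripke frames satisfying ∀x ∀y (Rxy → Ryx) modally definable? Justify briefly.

Yes, by q → □◇q

The condition is symmetry. A defining modal formula is q → □◇q.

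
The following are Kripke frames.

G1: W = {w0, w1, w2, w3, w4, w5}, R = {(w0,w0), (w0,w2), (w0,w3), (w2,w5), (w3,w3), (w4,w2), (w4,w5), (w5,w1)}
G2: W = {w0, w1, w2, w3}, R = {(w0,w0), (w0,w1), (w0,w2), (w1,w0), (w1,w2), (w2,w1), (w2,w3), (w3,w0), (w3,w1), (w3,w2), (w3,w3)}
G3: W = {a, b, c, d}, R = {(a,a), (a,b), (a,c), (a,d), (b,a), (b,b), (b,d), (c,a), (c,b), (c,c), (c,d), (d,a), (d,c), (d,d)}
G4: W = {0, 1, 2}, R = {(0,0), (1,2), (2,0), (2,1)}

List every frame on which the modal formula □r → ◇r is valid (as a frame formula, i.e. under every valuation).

G2, G3, G4

This is the axiom for seriality; its first-order frame correspondent is ∀x ∃y Rxy.
G1: fails — world w1 has no successor.
G2: satisfies the condition.
G3: satisfies the condition.
G4: satisfies the condition.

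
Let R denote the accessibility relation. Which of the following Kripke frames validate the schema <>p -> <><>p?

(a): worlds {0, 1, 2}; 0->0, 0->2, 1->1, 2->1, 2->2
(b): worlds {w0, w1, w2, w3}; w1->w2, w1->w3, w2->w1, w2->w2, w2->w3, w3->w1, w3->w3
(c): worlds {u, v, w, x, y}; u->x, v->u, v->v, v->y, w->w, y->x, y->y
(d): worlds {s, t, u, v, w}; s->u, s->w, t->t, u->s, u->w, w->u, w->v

(a), (b)

Frame correspondent (Sahlqvist): forall x forall y (xRy -> exists w (y = w & x R^2 w)) — i.e. a generalized confluence (Geach) condition.
(a): holds.
(b): holds.
(c): fails — uRx but no t with x=t and uR²t.
(d): fails — uRs but no w* with s=w* and uR²w*.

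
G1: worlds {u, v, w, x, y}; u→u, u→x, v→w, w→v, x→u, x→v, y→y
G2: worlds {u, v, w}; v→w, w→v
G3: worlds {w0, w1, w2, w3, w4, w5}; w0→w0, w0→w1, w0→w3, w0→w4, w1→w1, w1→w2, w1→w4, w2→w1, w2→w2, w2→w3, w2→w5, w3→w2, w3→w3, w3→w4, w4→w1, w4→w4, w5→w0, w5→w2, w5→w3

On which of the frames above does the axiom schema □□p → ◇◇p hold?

G1, G3

The schema corresponds to a generalized confluence (Geach) condition: ∀x ∃w (xR²w ∧ xR²w).
G1: satisfies the condition.
G2: fails — at u but no t with uR²t and uR²t.
G3: satisfies the condition.
Valid on: G1, G3.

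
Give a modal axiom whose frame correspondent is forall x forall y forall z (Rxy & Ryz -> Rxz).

□r → □□r

A defining formula is □r → □□r (the 4 axiom).
Suppose □r→□□r is valid. Take Rxy, Ryz and set V(r)={w : Rxw}. Then □r at x, so □□r at x, so □r at y, so r at z, i.e. Rxz.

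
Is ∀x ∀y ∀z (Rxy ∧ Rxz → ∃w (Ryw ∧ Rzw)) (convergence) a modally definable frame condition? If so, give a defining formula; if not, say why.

Yes — defined by ◇□p → □◇p

The condition is convergence. A defining modal formula is ◇□p → □◇p.
Suppose ◇□p→□◇p is valid. Take Rxy, Rxz and set V(p)={w : Ryw}. Then □p at y so ◇□p at x, so □◇p at x, so ◇p at z, giving w with Rzw and Ryw.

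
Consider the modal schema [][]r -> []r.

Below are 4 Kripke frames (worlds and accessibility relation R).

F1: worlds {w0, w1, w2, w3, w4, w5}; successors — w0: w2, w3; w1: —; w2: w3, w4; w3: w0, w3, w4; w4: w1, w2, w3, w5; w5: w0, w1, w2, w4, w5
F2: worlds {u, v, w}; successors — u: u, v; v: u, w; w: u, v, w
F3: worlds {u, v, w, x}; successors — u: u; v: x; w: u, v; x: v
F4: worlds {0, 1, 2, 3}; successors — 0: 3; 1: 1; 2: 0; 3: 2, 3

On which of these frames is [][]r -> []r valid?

This is the axiom for density; its first-order frame correspondent is forall x forall y (Rxy -> exists z (Rxz & Rzy)).
F1: fails — Rw0w2 but no z with Rw0z and Rzw2.
F2: holds.
F3: fails — Rvx but no z with Rvz and Rzx.
F4: fails — R20 but no z with R2z and Rz0.
Valid on: F2.

F2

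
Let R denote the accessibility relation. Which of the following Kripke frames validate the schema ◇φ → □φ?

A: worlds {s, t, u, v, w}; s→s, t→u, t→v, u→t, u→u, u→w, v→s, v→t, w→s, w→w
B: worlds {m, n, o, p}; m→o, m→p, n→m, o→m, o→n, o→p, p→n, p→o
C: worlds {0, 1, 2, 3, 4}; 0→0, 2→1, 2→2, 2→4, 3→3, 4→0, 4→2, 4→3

none

This is the axiom for partial functionality; its first-order frame correspondent is ∀x ∀y ∀z (Rxy ∧ Rxz → y = z).
A: fails — t sees both u and v.
B: fails — m sees both o and p.
C: fails — 2 sees both 1 and 2.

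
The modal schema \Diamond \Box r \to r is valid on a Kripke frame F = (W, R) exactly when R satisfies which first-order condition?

symmetry: \forall x \forall y (Rxy \to Ryx)

This is frame-equivalent to r → □◇r (substitute ¬r for r and contrapose).
Suppose r→□◇r is valid. Take Rxy and set V(r)={x}. Then r at x, so □◇r at x, so ◇r at y, so some z with Ryz has r; z=x, i.e. Ryx.
Conversely, on a frame with symmetry the schema holds at every world under every valuation.
Frame condition: \forall x \forall y (Rxy \to Ryx).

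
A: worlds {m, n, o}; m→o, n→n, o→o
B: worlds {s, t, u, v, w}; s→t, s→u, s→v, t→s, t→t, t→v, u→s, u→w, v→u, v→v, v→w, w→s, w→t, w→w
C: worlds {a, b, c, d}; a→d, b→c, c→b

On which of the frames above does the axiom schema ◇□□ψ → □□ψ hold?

The schema corresponds to a generalized confluence (Geach) condition: ∀x ∀y ∀z ((xRy ∧ xR²z) → ∃w (yR²w ∧ z = w)).
A: holds.
B: holds.
C: fails — bRc, bR²b but no w with cR²w and b=w.

A, B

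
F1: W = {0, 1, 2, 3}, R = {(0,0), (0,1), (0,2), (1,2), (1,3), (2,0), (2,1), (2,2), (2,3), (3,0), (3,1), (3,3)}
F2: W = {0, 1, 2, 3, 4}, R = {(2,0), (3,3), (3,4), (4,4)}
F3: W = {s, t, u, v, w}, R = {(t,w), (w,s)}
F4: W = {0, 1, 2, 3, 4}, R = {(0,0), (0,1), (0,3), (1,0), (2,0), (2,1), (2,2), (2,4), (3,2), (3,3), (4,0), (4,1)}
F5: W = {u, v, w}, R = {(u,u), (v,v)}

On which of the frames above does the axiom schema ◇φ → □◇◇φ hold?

This is the axiom for a generalized confluence (Geach) condition; its first-order frame correspondent is ∀x ∀y ∀z ((xRy ∧ xRz) → ∃w (y = w ∧ zR²w)).
F1: condition met.
F2: fails — 2R0, 2R0 but no w with 0=w and 0R²w.
F3: fails — tRw, tRw but no w* with w=w* and wR²w*.
F4: fails — 2R2, 2R1 but no w with 2=w and 1R²w.
F5: condition met.
Valid on: F1, F5.

F1, F5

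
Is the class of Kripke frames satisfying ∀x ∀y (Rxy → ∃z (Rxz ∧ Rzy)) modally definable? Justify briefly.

Yes, by □□r → □r

Yes: it is density, defined by the C4 schema □□r → □r.
Suppose □□r→□r is valid. Take Rxy and set V(r)={w : xR²w}. Then □□r at x, so □r at x, so r at y, i.e. ∃z(Rxz∧Rzy).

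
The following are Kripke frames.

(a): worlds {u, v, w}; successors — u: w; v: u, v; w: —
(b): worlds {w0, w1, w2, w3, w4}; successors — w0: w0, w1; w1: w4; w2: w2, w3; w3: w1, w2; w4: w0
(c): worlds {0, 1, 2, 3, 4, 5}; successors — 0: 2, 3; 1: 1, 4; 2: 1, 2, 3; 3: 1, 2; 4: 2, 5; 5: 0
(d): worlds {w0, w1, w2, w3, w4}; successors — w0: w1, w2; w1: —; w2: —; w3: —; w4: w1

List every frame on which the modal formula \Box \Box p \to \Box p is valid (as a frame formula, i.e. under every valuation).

Frame correspondent (Sahlqvist): \forall x \forall y (Rxy \to \exists z (Rxz \wedge Rzy)) — i.e. density.
(a): fails — Ruw but no z with Ruz and Rzw.
(b): fails — Rw3w1 but no z with Rw3z and Rzw1.
(c): fails — R45 but no z with R4z and Rz5.
(d): fails — Rw0w1 but no z with Rw0z and Rzw1.

none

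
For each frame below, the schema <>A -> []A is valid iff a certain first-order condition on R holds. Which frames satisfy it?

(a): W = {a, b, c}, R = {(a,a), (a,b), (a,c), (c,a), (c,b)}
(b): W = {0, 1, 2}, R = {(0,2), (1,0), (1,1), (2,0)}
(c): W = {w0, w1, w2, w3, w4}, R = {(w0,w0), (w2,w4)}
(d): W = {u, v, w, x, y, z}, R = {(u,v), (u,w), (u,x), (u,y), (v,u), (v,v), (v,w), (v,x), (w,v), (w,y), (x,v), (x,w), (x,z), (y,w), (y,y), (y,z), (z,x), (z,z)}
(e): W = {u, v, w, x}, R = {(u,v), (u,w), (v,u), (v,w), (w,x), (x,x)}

(c)

The schema corresponds to partial functionality: forall x forall y forall z (Rxy & Rxz -> y = z).
(a): fails — a sees both a and b.
(b): fails — 1 sees both 0 and 1.
(c): satisfies the condition.
(d): fails — u sees both v and w.
(e): fails — u sees both v and w.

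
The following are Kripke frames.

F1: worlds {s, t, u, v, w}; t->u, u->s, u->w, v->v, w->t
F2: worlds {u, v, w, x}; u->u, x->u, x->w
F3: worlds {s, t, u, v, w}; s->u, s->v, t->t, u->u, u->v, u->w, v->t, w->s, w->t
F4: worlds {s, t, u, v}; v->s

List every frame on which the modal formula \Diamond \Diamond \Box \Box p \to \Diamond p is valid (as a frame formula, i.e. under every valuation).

The schema corresponds to a generalized confluence (Geach) condition: \forall x \forall y (x R^2 y \to \exists w (y R^2 w \wedge xRw)).
F1: fails — tR²s but no w* with sR²w* and tRw*.
F2: satisfies the condition.
F3: fails — sR²t but no w* with tR²w* and sRw*.
F4: satisfies the condition.
Valid on: F2, F4.

F2, F4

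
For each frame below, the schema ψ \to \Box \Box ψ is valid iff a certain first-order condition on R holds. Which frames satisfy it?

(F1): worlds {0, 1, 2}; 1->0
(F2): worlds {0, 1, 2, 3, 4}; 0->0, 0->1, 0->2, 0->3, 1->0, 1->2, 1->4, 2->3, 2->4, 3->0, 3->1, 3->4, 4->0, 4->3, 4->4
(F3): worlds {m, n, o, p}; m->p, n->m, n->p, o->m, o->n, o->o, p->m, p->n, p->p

This is the axiom for a generalized confluence (Geach) condition; its first-order frame correspondent is \forall x \forall z (x R^2 z \to \exists w (x = w \wedge z = w)).
(F1): satisfies the condition.
(F2): fails — 0R²1 but 0 ≠ 1.
(F3): fails — mR²n but m ≠ n.

(F1)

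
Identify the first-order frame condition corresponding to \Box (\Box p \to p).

Suppose □(□p→p) is valid. Take Rxy and set V(p)={w : Ryw}. Then at y, □p holds; since □(□p→p) at x, □p→p at y, so p at y, i.e. Ryy.

shift-reflexivity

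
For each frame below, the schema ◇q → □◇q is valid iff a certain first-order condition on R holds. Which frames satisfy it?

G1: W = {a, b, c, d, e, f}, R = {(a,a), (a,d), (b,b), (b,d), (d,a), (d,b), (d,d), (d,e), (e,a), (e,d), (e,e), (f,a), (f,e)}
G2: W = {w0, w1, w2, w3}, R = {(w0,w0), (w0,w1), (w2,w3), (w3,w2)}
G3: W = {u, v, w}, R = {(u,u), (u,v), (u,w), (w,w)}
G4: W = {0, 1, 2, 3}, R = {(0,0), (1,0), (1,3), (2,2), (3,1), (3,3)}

This is the axiom for the Euclidean property; its first-order frame correspondent is ∀x ∀y ∀z (Rxy ∧ Rxz → Ryz).
G1: fails — Rdb and Rde but not Rbe.
G2: fails — Rw0w1 and Rw0w1 but not Rw1w1.
G3: fails — Ruv and Ruv but not Rvv.
G4: fails — R10 and R13 but not R03.
Valid on no frame.

none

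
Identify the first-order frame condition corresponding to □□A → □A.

Suppose □□A→□A is valid. Take Rxy and set V(A)={w : xR²w}. Then □□A at x, so □A at x, so A at y, i.e. ∃z(Rxz∧Rzy).

density: ∀x ∀y (Rxy → ∃z (Rxz ∧ Rzy))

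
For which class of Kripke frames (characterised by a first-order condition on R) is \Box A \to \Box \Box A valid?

This is the 4 axiom.
It corresponds to transitivity: \forall x \forall y \forall z (Rxy \wedge Ryz \to Rxz).

Transitivity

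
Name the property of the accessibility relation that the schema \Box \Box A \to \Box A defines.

This is the C4 axiom.
It corresponds to density: \forall x \forall y (Rxy \to \exists z (Rxz \wedge Rzy)).

density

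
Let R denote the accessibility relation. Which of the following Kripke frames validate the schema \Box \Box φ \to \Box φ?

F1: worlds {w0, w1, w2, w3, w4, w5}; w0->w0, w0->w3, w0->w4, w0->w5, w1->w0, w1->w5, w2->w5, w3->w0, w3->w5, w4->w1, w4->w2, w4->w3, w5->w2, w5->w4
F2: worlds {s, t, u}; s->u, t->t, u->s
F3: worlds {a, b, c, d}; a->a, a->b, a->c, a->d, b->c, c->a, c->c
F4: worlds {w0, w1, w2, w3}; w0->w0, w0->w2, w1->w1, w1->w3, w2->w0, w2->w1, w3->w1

This is the axiom for density; its first-order frame correspondent is \forall x \forall y (Rxy \to \exists z (Rxz \wedge Rzy)).
F1: fails — Rw4w1 but no z with Rw4z and Rzw1.
F2: fails — Rsu but no z with Rsz and Rzu.
F3: ✓.
F4: ✓.
Valid on: F3, F4.

F3, F4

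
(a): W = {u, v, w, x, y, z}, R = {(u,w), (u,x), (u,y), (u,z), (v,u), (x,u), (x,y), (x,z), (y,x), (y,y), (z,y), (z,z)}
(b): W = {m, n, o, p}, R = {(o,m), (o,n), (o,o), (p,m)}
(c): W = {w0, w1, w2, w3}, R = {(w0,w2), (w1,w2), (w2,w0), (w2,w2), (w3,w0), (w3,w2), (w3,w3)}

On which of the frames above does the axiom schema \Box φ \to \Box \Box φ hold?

This is the axiom for transitivity; its first-order frame correspondent is \forall x \forall y \forall z (Rxy \wedge Ryz \to Rxz).
(a): fails — Ryx and Rxu but not Ryu.
(b): condition met.
(c): fails — Rw1w2 and Rw2w0 but not Rw1w0.

(b)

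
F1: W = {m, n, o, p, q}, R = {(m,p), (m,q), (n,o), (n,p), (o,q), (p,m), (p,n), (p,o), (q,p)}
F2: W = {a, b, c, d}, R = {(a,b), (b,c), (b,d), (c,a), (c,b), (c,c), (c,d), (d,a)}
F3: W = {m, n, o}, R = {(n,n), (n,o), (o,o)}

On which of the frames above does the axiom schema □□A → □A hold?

F3

The schema corresponds to density: ∀x ∀y (Rxy → ∃z (Rxz ∧ Rzy)).
F1: fails — Rpm but no z with Rpz and Rzm.
F2: fails — Rab but no z with Raz and Rzb.
F3: satisfies the condition.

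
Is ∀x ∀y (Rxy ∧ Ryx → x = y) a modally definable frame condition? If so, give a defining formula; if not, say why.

Modal frame validity is preserved under surjective bounded morphisms.
The 4-cycle (worlds s,t,u,v with s→t→u→v→s) is antisymmetric. Sending even-indexed worlds to • and odd-indexed worlds to ∘ is a surjective bounded morphism onto the two-world frame with •↔∘, which is not antisymmetric.
Hence antisymmetry is not modally definable.

No — not modally definable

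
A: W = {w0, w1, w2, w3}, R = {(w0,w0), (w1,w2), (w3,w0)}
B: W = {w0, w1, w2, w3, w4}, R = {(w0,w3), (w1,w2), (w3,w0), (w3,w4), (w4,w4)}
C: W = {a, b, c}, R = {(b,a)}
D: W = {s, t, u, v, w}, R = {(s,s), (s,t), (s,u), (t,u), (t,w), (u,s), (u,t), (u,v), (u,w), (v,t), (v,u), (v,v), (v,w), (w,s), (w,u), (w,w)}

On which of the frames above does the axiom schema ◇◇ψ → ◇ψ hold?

A, C

This is the axiom for transitivity; its first-order frame correspondent is ∀x ∀y ∀z (Rxy ∧ Ryz → Rxz).
A: condition met.
B: fails — Rw3w0 and Rw0w3 but not Rw3w3.
C: condition met.
D: fails — Ruv and Rvu but not Ruu.
Valid on: A, C.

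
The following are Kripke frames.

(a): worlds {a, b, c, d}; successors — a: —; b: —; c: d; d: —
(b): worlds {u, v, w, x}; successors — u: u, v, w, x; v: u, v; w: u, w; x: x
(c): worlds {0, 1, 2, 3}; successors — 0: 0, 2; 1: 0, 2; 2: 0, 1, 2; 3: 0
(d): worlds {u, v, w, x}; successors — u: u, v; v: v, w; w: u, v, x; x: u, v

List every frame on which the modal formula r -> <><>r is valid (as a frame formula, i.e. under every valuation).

(b)

Frame correspondent (Sahlqvist): forall x exists w (x = w & x R^2 w) — i.e. a generalized confluence (Geach) condition.
(a): fails — at a but no w with a=w and aR²w.
(b): condition met.
(c): fails — at 3 but no w with 3=w and 3R²w.
(d): fails — at x but no t with x=t and xR²t.
Valid on: (b).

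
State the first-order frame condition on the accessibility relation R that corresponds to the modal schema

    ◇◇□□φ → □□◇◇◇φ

This is a Sahlqvist (Geach-type) schema ◇^2□^2φ → □^2◇^3φ.
Minimal-valuation argument: fix x; take any y with xR^2y and any z with xR^2z. Set V(φ) to the set of worlds R-reachable from y in exactly 2 steps. Then □^2φ holds at y, so the antecedent holds at x; validity forces ◇^3φ at z, giving a w with zR^3w and yR^2w.
First-order correspondent: ∀x ∀y ∀z ((xR²y ∧ xR²z) → ∃w (yR²w ∧ zR³w)).

∀x ∀y ∀z ((xR²y ∧ xR²z) → ∃w (yR²w ∧ zR³w))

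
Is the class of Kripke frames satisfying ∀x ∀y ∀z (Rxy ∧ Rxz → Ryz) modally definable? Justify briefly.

Definable; ◇q → □◇q defines it

Yes: it is the Euclidean property, defined by the 5 schema ◇q → □◇q.
Suppose ◇q→□◇q is valid. Take Rxy, Rxz and set V(q)={y}. Then ◇q at x, so □◇q at x, so ◇q at z, so some w with Rzw has q; w=y, i.e. Rzy. By symmetry of the argument, Ryz.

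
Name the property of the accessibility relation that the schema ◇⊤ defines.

◇⊤ holds at w iff w has a successor, so frame-validity of ◇⊤ is exactly seriality. Equivalently via □A → ◇A:
Suppose □A→◇A is valid. At any x set V(A)=W. Then □A at x, so ◇A at x, so x has a successor.
Conversely, on a frame with seriality the schema holds at every world under every valuation.
Frame condition: ∀x ∃y Rxy.

Seriality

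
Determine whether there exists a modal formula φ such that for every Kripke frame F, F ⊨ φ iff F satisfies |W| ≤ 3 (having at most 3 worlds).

No

Modal frame validity is preserved under disjoint unions.
Any modal formula valid on each of 4 disjoint one-world frames is valid on their disjoint union (validity is preserved under disjoint unions). Each one-world frame has |W|=1≤3, but the union has |W|=4.
Hence having at most 3 worlds is not modally definable.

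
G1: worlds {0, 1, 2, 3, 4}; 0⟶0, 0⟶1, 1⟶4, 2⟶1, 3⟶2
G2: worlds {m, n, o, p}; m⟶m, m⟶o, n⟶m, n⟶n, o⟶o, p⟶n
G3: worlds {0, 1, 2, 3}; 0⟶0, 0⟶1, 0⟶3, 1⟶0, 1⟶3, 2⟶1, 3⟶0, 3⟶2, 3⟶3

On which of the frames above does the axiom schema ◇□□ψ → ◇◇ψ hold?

G2, G3

This is the axiom for a generalized confluence (Geach) condition; its first-order frame correspondent is ∀x ∀y (xRy → ∃w (yR²w ∧ xR²w)).
G1: fails — 0R1 but no w with 1R²w and 0R²w.
G2: condition met.
G3: condition met.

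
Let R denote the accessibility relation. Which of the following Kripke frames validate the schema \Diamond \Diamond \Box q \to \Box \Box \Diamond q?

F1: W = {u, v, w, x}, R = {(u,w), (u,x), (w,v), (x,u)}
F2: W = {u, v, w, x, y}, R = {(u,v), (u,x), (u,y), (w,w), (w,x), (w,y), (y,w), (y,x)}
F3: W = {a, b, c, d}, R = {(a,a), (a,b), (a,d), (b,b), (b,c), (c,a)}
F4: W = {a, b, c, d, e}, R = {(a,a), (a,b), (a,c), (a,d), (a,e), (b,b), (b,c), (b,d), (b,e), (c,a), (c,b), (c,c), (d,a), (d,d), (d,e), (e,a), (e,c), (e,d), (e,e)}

The schema corresponds to a generalized confluence (Geach) condition: \forall x \forall y \forall z ((x R^2 y \wedge x R^2 z) \to \exists w (yRw \wedge zRw)).
F1: fails — uR²u, uR²v but no t with uRt and vRt.
F2: fails — uR²w, uR²x but no t with wRt and xRt.
F3: fails — aR²a, aR²d but no w with aRw and dRw.
F4: satisfies the condition.
Valid on: F4.

F4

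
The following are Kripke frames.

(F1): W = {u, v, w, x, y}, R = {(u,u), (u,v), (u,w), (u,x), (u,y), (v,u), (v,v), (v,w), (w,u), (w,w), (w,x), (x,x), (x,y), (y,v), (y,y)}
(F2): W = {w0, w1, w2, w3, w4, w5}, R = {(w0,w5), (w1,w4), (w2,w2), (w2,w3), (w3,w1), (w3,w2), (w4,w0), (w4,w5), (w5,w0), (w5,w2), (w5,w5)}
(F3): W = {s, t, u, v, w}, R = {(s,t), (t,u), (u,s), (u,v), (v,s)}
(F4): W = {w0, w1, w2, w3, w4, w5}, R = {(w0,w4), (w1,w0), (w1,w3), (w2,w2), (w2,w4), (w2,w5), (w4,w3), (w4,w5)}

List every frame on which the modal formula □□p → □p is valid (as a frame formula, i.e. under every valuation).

Frame correspondent (Sahlqvist): ∀x ∀y (Rxy → ∃z (Rxz ∧ Rzy)) — i.e. density.
(F1): condition met.
(F2): fails — Rw3w1 but no z with Rw3z and Rzw1.
(F3): fails — Ruv but no z with Ruz and Rzv.
(F4): fails — Rw1w0 but no z with Rw1z and Rzw0.

(F1)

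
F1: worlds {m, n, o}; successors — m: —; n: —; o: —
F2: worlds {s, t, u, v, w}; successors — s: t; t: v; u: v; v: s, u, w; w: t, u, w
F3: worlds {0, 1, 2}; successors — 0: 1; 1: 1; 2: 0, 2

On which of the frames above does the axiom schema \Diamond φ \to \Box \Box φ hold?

This is the axiom for a generalized confluence (Geach) condition; its first-order frame correspondent is \forall x \forall y \forall z ((xRy \wedge x R^2 z) \to \exists w (y = w \wedge z = w)).
F1: condition met.
F2: fails — sRt, sR²v but t ≠ v.
F3: fails — 2R0, 2R²1 but 0 ≠ 1.
Valid on: F1.

F1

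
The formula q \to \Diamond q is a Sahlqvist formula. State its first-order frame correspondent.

Reflexivity

This is frame-equivalent to □q → q (substitute ¬q for q and contrapose).
Suppose □q→q is valid. At any x set V(q)={w : Rxw}. Then □q holds at x, so q holds at x, i.e. Rxx.
Conversely, on a frame with reflexivity the schema holds at every world under every valuation.
So the correspondent is reflexivity.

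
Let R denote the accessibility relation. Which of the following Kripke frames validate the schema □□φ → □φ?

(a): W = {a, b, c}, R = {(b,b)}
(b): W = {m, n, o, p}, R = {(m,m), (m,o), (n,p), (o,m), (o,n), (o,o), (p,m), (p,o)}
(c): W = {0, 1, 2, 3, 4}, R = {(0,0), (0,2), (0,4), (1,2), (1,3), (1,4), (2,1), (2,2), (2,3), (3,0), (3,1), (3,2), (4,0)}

(a)

Frame correspondent (Sahlqvist): ∀x ∀y (Rxy → ∃z (Rxz ∧ Rzy)) — i.e. density.
(a): holds.
(b): fails — Rnp but no z with Rnz and Rzp.
(c): fails — R14 but no z with R1z and Rz4.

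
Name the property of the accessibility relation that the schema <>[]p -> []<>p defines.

Suppose ◇□p→□◇p is valid. Take Rxy, Rxz and set V(p)={w : Ryw}. Then □p at y so ◇□p at x, so □◇p at x, so ◇p at z, giving w with Rzw and Ryw.
Conversely, any frame satisfying forall x forall y forall z (Rxy & Rxz -> exists w (Ryw & Rzw)) validates the schema.
Frame condition: forall x forall y forall z (Rxy & Rxz -> exists w (Ryw & Rzw)).

Convergence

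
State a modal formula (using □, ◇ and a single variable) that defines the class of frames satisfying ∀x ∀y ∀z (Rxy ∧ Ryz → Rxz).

□q → □□q

This is transitivity; the standard corresponding axiom is 4: □q → □□q.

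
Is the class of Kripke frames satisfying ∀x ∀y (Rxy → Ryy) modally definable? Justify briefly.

Yes, by □(□p → p)

The condition is shift-reflexivity. A defining modal formula is □(□p → p).
Suppose □(□p→p) is valid. Take Rxy and set V(p)={w : Ryw}. Then at y, □p holds; since □(□p→p) at x, □p→p at y, so p at y, i.e. Ryy.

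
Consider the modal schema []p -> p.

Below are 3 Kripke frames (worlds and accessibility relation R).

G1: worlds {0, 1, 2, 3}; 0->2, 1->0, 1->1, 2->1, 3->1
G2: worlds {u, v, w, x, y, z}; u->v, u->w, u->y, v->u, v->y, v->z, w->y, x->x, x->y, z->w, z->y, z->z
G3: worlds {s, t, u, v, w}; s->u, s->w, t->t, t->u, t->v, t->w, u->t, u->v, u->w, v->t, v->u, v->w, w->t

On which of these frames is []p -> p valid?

none

The schema corresponds to reflexivity: forall x Rxx.
G1: fails — world 0 does not see itself.
G2: fails — world u does not see itself.
G3: fails — world s does not see itself.
Valid on no frame.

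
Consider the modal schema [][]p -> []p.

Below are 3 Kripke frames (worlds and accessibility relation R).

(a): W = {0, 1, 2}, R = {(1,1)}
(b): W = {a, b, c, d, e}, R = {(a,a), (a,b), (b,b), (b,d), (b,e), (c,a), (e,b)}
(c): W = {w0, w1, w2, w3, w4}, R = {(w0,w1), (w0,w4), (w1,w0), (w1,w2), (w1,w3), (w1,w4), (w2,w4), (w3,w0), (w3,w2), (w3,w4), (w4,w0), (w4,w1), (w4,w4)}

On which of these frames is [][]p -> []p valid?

This is the axiom for density; its first-order frame correspondent is forall x forall y (Rxy -> exists z (Rxz & Rzy)).
(a): condition met.
(b): condition met.
(c): fails — Rw3w2 but no z with Rw3z and Rzw2.
Valid on: (a), (b).

(a), (b)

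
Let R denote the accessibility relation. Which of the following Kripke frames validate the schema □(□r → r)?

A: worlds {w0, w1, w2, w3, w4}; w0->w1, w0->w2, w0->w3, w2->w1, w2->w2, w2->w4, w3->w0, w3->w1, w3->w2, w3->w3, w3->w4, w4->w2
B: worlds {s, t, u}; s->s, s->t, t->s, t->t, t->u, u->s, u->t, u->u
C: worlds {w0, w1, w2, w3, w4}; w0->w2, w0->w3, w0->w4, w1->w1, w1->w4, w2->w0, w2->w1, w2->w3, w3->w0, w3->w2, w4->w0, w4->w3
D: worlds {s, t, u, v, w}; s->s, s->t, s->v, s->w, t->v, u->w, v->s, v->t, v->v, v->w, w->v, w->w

B

Frame correspondent (Sahlqvist): ∀x ∀y (Rxy → Ryy) — i.e. shift-reflexivity.
A: fails — Rw2w4 but not Rw4w4.
B: satisfies the condition.
C: fails — Rw0w4 but not Rw4w4.
D: fails — Rvt but not Rtt.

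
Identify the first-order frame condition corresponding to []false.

Emptiness of R

□⊥ is valid iff no world has any successor (otherwise □⊥ fails at any world with one).
Conversely, on a frame with emptiness of R the schema holds at every world under every valuation.
Frame condition: forall x forall y ~Rxy.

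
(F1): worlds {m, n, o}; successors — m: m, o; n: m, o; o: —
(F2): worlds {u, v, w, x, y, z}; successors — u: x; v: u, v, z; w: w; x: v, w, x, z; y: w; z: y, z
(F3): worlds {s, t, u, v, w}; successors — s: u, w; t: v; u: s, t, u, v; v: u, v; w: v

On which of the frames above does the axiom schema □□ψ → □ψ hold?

Frame correspondent (Sahlqvist): ∀x ∀y (Rxy → ∃z (Rxz ∧ Rzy)) — i.e. density.
(F1): satisfies the condition.
(F2): satisfies the condition.
(F3): fails — Rsw but no z with Rsz and Rzw.
Valid on: (F1), (F2).

(F1), (F2)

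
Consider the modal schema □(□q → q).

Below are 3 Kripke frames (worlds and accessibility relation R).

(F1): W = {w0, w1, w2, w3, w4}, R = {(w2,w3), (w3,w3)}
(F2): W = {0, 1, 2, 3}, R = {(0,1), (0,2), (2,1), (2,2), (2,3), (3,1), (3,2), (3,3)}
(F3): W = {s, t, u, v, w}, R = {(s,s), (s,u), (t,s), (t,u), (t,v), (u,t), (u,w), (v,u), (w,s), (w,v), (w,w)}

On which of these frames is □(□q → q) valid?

(F1)

The schema corresponds to shift-reflexivity: ∀x ∀y (Rxy → Ryy).
(F1): satisfies the condition.
(F2): fails — R31 but not R11.
(F3): fails — Rtv but not Rvv.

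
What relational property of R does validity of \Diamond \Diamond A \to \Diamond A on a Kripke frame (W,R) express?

transitivity

This is frame-equivalent to □A → □□A (substitute ¬A for A and contrapose).
Suppose □A→□□A is valid. Take Rxy, Ryz and set V(A)={w : Rxw}. Then □A at x, so □□A at x, so □A at y, so A at z, i.e. Rxz.
Conversely, any frame satisfying \forall x \forall y \forall z (Rxy \wedge Ryz \to Rxz) validates the schema.
So the correspondent is transitivity.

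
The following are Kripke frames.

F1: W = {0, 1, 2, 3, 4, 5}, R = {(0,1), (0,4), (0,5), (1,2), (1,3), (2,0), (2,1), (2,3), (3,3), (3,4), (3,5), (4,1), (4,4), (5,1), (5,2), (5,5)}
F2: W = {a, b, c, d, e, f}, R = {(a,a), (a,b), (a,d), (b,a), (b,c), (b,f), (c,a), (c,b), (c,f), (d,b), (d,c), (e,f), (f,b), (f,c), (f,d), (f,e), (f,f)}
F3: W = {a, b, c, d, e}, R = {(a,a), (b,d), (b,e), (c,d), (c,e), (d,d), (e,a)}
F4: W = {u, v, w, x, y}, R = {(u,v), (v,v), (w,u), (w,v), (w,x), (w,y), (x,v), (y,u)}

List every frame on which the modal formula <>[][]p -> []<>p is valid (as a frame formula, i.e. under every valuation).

F1, F2

This is the axiom for a generalized confluence (Geach) condition; its first-order frame correspondent is forall x forall y forall z ((xRy & xRz) -> exists w (y R^2 w & zRw)).
F1: holds.
F2: holds.
F3: fails — bRd, bRe but no w with dR²w and eRw.
F4: fails — wRu, wRy but no t with uR²t and yRt.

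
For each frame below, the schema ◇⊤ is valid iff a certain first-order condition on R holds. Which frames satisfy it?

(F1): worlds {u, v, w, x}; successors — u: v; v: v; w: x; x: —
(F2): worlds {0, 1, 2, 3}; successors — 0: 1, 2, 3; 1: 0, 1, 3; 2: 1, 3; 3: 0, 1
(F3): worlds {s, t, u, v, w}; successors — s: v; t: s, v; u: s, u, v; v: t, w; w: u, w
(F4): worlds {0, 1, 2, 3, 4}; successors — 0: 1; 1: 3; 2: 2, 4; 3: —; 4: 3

Frame correspondent (Sahlqvist): ∀x ∃y Rxy — i.e. seriality.
(F1): fails — world x has no successor.
(F2): condition met.
(F3): condition met.
(F4): fails — world 3 has no successor.
Valid on: (F2), (F3).

(F2), (F3)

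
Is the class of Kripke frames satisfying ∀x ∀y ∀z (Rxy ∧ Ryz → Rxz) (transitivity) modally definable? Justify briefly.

Yes: it is transitivity, defined by the 4 schema □r → □□r.
Suppose □r→□□r is valid. Take Rxy, Ryz and set V(r)={w : Rxw}. Then □r at x, so □□r at x, so □r at y, so r at z, i.e. Rxz.

Definable; □r → □□r defines it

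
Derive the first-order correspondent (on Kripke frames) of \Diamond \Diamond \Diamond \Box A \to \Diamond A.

This is a Sahlqvist (Geach-type) schema ◇^3□^1A → □^0◇^1A.
First-order correspondent: \forall x \forall y (x R^3 y \to \exists w (yRw \wedge xRw)).

\forall x \forall y (x R^3 y \to \exists w (yRw \wedge xRw))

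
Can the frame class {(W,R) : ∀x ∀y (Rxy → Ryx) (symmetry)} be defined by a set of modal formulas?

This is a Sahlqvist condition; the B axiom r → □◇r defines it.
Suppose r→□◇r is valid. Take Rxy and set V(r)={x}. Then r at x, so □◇r at x, so ◇r at y, so some z with Ryz has r; z=x, i.e. Ryx.

Yes — defined by r → □◇r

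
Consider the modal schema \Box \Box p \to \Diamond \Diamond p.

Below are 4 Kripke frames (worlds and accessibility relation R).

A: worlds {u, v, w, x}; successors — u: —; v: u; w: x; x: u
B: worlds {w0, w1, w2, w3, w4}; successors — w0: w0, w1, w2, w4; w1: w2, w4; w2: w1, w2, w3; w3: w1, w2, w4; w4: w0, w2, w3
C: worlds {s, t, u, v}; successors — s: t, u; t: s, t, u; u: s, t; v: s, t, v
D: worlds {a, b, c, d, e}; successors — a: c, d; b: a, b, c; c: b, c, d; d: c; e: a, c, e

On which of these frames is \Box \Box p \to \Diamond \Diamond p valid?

B, C, D

Frame correspondent (Sahlqvist): \forall x \exists w (x R^2 w \wedge x R^2 w) — i.e. a generalized confluence (Geach) condition.
A: fails — at u but no t with uR²t and uR²t.
B: ✓.
C: ✓.
D: ✓.
Valid on: B, C, D.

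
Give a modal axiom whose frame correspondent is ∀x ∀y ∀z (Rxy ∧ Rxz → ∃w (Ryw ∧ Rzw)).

◇□ψ → □◇ψ

This is convergence; the standard corresponding axiom is .2: ◇□ψ → □◇ψ.
Suppose ◇□ψ→□◇ψ is valid. Take Rxy, Rxz and set V(ψ)={w : Ryw}. Then □ψ at y so ◇□ψ at x, so □◇ψ at x, so ◇ψ at z, giving w with Rzw and Ryw.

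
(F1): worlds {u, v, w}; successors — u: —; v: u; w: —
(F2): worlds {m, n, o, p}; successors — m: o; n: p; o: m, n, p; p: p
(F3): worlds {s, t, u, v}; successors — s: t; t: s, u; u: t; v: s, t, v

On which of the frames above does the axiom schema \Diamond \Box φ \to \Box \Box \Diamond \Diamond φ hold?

Frame correspondent (Sahlqvist): \forall x \forall y \forall z ((xRy \wedge x R^2 z) \to \exists w (yRw \wedge z R^2 w)) — i.e. a generalized confluence (Geach) condition.
(F1): condition met.
(F2): fails — oRm, oR²p but no w with mRw and pR²w.
(F3): fails — vRs, vR²s but no w with sRw and sR²w.
Valid on: (F1).

(F1)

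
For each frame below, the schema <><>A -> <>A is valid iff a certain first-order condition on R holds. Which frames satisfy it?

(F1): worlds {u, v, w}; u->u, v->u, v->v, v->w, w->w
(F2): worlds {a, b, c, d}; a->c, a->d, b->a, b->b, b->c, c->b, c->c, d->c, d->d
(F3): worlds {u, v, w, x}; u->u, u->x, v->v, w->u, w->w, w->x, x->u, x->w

(F1)

Frame correspondent (Sahlqvist): forall x forall y forall z (Rxy & Ryz -> Rxz) — i.e. transitivity.
(F1): satisfies the condition.
(F2): fails — Rdc and Rcb but not Rdb.
(F3): fails — Rxw and Rwx but not Rxx.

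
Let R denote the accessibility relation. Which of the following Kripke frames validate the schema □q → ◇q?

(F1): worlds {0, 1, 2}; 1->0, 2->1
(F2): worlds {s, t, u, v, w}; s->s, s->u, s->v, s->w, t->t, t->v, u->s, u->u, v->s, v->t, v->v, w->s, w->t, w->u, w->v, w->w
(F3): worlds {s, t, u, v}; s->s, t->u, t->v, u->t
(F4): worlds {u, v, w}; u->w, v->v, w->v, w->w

(F2), (F4)

This is the axiom for seriality; its first-order frame correspondent is ∀x ∃y Rxy.
(F1): fails — world 0 has no successor.
(F2): condition met.
(F3): fails — world v has no successor.
(F4): condition met.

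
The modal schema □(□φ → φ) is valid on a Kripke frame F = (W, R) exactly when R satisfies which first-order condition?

Shift-reflexivity

This schema is the T□ axiom.
It corresponds to shift-reflexivity: ∀x ∀y (Rxy → Ryy).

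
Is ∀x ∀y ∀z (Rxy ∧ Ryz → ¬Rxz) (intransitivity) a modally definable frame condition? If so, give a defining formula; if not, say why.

If a class were modally definable it would be closed under surjective bounded morphisms (Goldblatt–Thomason).
The 5-cycle (worlds s,t,u,v,w with s→t→u→v→w→s) is intransitive. Mapping every world to a single reflexive point • is a surjective bounded morphism; the reflexive point is not intransitive (R••∧R•• but R••).
Hence intransitivity is not modally definable.

Not modally definable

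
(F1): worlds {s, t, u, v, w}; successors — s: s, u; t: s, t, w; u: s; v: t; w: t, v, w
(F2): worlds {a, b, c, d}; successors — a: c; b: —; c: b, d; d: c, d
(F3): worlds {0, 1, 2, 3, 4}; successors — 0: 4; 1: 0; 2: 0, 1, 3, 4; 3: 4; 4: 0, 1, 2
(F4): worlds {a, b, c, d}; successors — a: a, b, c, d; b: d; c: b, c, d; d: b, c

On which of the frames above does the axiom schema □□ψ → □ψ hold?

(F1)

This is the axiom for density; its first-order frame correspondent is ∀x ∀y (Rxy → ∃z (Rxz ∧ Rzy)).
(F1): ✓.
(F2): fails — Rcb but no z with Rcz and Rzb.
(F3): fails — R10 but no z with R1z and Rz0.
(F4): fails — Rbd but no z with Rbz and Rzd.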